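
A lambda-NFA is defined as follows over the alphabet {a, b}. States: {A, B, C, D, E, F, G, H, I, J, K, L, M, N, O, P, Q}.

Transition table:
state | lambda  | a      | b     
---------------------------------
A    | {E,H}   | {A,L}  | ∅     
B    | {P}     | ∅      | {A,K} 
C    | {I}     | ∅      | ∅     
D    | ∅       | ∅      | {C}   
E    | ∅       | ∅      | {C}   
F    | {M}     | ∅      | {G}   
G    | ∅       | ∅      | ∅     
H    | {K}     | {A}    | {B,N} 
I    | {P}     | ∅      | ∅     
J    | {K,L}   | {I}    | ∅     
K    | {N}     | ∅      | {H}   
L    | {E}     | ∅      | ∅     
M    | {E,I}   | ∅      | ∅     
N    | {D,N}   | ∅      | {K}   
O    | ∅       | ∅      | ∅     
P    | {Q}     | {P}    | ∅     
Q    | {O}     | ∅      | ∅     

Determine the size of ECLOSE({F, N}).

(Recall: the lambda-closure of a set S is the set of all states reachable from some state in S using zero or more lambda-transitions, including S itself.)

9

Start with {F, N}.
From F via lambda: add M.
From N via lambda: add D.
From M via lambda: add E, I.
From I via lambda: add P.
From P via lambda: add Q.
From Q via lambda: add O.
lambda-closure = {D, E, F, I, M, N, O, P, Q}, which has 9 states.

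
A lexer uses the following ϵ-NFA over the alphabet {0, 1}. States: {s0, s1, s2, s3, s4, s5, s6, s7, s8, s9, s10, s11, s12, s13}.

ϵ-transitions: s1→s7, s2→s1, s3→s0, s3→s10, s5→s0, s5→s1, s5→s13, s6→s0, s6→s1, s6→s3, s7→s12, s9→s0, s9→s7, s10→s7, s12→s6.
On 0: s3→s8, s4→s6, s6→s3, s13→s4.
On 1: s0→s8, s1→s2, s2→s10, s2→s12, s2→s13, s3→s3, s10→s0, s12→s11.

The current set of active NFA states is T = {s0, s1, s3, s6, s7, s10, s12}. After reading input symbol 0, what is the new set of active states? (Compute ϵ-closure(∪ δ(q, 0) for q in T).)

s3 on 0 → {s8}.
s6 on 0 → {s3}.
No 0-transition from s0, s1, s7, s10, s12.
Union after reading 0: {s3, s8}.
Now take the ϵ-closure:
From s3 via ϵ: add s0, s10.
From s10 via ϵ: add s7.
From s7 via ϵ: add s12.
From s12 via ϵ: add s6.
From s6 via ϵ: add s1.
No new states can be added; the closed set is {s0, s1, s3, s6, s7, s8, s10, s12}.

{s0, s1, s3, s6, s7, s8, s10, s12}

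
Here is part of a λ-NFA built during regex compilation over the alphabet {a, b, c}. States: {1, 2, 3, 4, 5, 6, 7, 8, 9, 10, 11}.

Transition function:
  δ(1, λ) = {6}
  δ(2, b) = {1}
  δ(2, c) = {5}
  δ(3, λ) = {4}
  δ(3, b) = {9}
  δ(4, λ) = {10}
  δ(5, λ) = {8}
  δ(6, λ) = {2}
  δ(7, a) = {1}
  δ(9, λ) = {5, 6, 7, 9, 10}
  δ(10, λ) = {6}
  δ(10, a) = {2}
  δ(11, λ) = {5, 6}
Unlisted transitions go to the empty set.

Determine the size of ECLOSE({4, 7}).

Start with {4, 7}.
From 4 via λ: add 10.
From 10 via λ: add 6.
From 6 via λ: add 2.
λ-closure = {2, 4, 6, 7, 10}, which has 5 states.

5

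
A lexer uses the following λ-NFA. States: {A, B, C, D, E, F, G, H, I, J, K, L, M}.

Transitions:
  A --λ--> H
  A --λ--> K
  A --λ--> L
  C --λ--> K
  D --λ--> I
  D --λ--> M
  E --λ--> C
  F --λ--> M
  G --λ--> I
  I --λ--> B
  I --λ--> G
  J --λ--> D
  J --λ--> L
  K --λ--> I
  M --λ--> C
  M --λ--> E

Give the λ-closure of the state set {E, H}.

Start with {E, H}.
From E via λ: add C.
From C via λ: add K.
From K via λ: add I.
From I via λ: add B, G.
No new states can be added; the closed set is {B, C, E, G, H, I, K}.

{B, C, E, G, H, I, K}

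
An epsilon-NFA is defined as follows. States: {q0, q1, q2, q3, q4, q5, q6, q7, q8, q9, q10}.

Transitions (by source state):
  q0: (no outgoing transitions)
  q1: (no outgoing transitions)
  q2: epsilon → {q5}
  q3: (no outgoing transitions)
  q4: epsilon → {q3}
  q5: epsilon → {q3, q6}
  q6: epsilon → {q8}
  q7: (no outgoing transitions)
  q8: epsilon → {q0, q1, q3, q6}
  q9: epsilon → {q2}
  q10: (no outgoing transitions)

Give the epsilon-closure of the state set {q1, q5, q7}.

{q0, q1, q3, q5, q6, q7, q8}

Start with {q1, q5, q7}.
From q5 via epsilon: add q3, q6.
From q6 via epsilon: add q8.
From q8 via epsilon: add q0.
No new states can be added; the closed set is {q0, q1, q3, q5, q6, q7, q8}.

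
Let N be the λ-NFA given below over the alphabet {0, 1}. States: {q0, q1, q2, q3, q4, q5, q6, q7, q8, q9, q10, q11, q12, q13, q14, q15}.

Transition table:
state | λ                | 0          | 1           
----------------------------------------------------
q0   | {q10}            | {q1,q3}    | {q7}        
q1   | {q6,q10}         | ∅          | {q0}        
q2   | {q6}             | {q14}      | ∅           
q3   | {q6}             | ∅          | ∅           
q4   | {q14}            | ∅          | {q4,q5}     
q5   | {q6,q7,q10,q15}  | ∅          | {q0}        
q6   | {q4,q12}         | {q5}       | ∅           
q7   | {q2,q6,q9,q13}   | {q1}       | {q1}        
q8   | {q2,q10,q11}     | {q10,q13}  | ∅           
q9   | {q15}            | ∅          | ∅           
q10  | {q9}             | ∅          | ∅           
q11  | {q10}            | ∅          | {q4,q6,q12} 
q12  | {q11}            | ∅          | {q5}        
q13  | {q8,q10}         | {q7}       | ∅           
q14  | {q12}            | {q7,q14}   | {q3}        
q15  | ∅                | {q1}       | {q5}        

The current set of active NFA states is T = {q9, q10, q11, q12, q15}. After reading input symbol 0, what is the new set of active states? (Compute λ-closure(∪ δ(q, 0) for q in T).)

{q1, q4, q6, q9, q10, q11, q12, q14, q15}

q15 on 0 → {q1}.
No 0-transition from q9, q10, q11, q12.
Union after reading 0: {q1}.
Now take the λ-closure:
From q1 via λ: add q6, q10.
From q6 via λ: add q4, q12.
From q10 via λ: add q9.
From q4 via λ: add q14.
From q9 via λ: add q15.
From q12 via λ: add q11.
No new states can be added; the closed set is {q1, q4, q6, q9, q10, q11, q12, q14, q15}.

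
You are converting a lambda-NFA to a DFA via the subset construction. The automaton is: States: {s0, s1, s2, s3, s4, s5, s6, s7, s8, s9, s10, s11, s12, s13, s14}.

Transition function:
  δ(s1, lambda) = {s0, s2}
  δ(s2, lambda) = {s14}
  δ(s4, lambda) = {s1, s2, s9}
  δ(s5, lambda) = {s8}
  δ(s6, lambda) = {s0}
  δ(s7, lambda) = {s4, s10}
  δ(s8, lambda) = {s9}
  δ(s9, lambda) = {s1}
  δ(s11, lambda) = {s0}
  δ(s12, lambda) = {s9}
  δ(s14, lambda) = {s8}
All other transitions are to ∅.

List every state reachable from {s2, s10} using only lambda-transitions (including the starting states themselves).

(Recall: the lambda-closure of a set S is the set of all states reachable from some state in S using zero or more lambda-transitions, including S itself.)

Start with {s2, s10}.
From s2 via lambda: add s14.
From s14 via lambda: add s8.
From s8 via lambda: add s9.
From s9 via lambda: add s1.
From s1 via lambda: add s0.
No new states can be added; the closed set is {s0, s1, s2, s8, s9, s10, s14}.

{s0, s1, s2, s8, s9, s10, s14}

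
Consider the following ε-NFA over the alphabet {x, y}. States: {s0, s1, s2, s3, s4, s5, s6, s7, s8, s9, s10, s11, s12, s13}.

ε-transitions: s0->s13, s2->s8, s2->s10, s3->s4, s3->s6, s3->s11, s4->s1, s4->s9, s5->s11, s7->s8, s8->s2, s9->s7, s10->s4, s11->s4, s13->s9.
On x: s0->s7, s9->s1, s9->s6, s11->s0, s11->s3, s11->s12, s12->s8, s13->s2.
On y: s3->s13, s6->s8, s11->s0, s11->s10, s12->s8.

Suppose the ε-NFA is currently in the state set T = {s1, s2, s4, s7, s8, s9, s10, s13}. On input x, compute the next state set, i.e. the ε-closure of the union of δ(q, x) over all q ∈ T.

s9 on x → {s1, s6}.
s13 on x → {s2}.
No x-transition from s1, s2, s4, s7, s8, s10.
Union after reading x: {s1, s2, s6}.
Now take the ε-closure:
From s2 via ε: add s8, s10.
From s10 via ε: add s4.
From s4 via ε: add s9.
From s9 via ε: add s7.
No new states can be added; the closed set is {s1, s2, s4, s6, s7, s8, s9, s10}.

{s1, s2, s4, s6, s7, s8, s9, s10}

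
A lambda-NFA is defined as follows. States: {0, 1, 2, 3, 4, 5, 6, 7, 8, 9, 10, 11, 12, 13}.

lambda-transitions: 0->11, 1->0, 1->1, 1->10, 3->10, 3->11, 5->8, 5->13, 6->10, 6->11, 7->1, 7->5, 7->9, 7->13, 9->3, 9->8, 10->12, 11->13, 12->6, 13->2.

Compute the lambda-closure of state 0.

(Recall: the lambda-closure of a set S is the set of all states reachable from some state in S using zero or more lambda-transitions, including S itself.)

{0, 2, 11, 13}

Start with {0}.
From 0 via lambda: add 11.
From 11 via lambda: add 13.
From 13 via lambda: add 2.
No new states can be added; the closed set is {0, 2, 11, 13}.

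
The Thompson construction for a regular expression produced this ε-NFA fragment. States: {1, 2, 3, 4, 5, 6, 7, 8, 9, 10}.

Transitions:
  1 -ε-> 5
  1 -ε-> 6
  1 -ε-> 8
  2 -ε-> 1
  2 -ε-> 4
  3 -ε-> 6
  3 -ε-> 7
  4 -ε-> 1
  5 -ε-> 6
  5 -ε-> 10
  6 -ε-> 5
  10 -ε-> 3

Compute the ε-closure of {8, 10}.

Start with {8, 10}.
From 10 via ε: add 3.
From 3 via ε: add 6, 7.
From 6 via ε: add 5.
No new states can be added; the closed set is {3, 5, 6, 7, 8, 10}.

{3, 5, 6, 7, 8, 10}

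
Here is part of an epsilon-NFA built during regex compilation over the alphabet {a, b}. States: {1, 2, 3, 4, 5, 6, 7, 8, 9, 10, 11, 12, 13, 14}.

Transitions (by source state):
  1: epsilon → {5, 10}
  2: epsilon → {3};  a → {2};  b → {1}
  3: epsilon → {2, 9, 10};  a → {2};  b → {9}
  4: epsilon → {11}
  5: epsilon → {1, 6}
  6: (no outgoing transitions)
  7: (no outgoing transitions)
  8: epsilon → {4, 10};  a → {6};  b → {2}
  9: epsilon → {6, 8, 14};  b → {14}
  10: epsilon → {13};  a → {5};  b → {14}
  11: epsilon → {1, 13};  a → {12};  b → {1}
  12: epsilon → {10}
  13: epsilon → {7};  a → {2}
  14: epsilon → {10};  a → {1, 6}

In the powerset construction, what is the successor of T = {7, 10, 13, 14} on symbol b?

{7, 10, 13, 14}

10 on b → {14}.
No b-transition from 7, 13, 14.
Union after reading b: {14}.
Now take the epsilon-closure:
From 14 via epsilon: add 10.
From 10 via epsilon: add 13.
From 13 via epsilon: add 7.
No new states can be added; the closed set is {7, 10, 13, 14}.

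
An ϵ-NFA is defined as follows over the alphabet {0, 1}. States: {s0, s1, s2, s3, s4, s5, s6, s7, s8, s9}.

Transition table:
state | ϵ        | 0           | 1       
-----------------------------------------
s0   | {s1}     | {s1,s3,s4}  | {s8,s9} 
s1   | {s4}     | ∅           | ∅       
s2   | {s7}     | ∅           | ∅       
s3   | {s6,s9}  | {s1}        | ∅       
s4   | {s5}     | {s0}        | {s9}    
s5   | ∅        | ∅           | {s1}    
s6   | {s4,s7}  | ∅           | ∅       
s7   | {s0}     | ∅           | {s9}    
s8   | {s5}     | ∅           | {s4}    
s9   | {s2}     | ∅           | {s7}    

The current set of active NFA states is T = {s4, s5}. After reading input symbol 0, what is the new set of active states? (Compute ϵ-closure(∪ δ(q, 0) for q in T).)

s4 on 0 → {s0}.
No 0-transition from s5.
Union after reading 0: {s0}.
Now take the ϵ-closure:
From s0 via ϵ: add s1.
From s1 via ϵ: add s4.
From s4 via ϵ: add s5.
No new states can be added; the closed set is {s0, s1, s4, s5}.

{s0, s1, s4, s5}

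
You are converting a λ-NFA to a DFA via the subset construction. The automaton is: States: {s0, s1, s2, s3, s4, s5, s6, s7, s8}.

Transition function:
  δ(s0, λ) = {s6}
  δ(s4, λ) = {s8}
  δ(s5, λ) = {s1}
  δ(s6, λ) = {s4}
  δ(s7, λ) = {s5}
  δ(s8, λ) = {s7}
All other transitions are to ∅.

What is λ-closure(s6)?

Start with {s6}.
From s6 via λ: add s4.
From s4 via λ: add s8.
From s8 via λ: add s7.
From s7 via λ: add s5.
From s5 via λ: add s1.
No new states can be added; the closed set is {s1, s4, s5, s6, s7, s8}.

{s1, s4, s5, s6, s7, s8}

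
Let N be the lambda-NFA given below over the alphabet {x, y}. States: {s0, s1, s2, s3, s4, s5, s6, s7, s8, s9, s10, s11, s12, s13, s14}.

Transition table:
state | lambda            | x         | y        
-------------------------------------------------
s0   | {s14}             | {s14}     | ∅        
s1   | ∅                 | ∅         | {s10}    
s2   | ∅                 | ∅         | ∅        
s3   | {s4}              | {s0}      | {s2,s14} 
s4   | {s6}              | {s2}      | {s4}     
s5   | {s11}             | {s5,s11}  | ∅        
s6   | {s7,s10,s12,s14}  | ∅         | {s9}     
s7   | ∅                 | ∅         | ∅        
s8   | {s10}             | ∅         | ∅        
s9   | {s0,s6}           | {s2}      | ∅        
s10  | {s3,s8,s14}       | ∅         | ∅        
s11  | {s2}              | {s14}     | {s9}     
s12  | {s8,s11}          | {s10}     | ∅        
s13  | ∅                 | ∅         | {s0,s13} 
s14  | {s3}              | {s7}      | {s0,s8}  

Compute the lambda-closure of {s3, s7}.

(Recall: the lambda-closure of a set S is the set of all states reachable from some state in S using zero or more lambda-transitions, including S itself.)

{s2, s3, s4, s6, s7, s8, s10, s11, s12, s14}

Start with {s3, s7}.
From s3 via lambda: add s4.
From s4 via lambda: add s6.
From s6 via lambda: add s10, s12, s14.
From s10 via lambda: add s8.
From s12 via lambda: add s11.
From s11 via lambda: add s2.
No new states can be added; the closed set is {s2, s3, s4, s6, s7, s8, s10, s11, s12, s14}.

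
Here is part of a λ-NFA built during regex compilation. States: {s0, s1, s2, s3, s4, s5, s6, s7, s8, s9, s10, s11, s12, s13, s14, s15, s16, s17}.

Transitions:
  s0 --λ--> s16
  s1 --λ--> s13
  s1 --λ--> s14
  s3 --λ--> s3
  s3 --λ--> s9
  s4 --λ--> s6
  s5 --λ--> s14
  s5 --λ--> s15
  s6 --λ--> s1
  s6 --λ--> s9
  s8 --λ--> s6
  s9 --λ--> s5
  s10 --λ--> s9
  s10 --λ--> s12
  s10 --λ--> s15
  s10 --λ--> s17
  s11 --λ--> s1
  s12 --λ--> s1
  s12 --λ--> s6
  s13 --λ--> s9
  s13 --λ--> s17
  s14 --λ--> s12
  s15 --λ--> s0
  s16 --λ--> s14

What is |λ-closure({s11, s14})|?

Start with {s11, s14}.
From s11 via λ: add s1.
From s14 via λ: add s12.
From s1 via λ: add s13.
From s12 via λ: add s6.
From s6 via λ: add s9.
From s13 via λ: add s17.
From s9 via λ: add s5.
From s5 via λ: add s15.
From s15 via λ: add s0.
From s0 via λ: add s16.
λ-closure = {s0, s1, s5, s6, s9, s11, s12, s13, s14, s15, s16, s17}, which has 12 states.

12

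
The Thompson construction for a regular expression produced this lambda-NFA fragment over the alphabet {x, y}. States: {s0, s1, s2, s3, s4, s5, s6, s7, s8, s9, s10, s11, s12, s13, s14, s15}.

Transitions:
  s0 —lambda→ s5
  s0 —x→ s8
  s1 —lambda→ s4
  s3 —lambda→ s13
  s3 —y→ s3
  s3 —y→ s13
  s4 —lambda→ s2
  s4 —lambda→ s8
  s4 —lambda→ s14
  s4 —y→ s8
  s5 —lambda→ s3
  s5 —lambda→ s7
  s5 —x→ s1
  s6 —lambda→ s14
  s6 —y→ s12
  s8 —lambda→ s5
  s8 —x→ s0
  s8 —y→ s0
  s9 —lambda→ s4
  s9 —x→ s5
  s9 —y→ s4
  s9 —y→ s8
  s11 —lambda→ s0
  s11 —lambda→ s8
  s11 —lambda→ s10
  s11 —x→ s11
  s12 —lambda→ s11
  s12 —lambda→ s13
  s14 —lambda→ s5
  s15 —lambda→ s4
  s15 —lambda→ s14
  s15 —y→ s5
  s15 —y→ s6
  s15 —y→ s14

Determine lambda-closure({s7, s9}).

Start with {s7, s9}.
From s9 via lambda: add s4.
From s4 via lambda: add s2, s8, s14.
From s8 via lambda: add s5.
From s5 via lambda: add s3.
From s3 via lambda: add s13.
No new states can be added; the closed set is {s2, s3, s4, s5, s7, s8, s9, s13, s14}.

{s2, s3, s4, s5, s7, s8, s9, s13, s14}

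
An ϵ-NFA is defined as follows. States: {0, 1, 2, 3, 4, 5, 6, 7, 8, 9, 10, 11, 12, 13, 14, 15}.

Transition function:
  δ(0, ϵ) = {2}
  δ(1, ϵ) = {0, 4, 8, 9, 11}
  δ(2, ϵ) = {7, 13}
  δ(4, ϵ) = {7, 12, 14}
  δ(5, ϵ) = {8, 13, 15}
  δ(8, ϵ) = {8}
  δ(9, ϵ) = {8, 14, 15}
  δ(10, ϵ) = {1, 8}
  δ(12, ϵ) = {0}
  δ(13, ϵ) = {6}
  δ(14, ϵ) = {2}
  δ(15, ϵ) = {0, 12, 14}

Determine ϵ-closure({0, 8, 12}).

Start with {0, 8, 12}.
From 0 via ϵ: add 2.
From 2 via ϵ: add 7, 13.
From 13 via ϵ: add 6.
No new states can be added; the closed set is {0, 2, 6, 7, 8, 12, 13}.

{0, 2, 6, 7, 8, 12, 13}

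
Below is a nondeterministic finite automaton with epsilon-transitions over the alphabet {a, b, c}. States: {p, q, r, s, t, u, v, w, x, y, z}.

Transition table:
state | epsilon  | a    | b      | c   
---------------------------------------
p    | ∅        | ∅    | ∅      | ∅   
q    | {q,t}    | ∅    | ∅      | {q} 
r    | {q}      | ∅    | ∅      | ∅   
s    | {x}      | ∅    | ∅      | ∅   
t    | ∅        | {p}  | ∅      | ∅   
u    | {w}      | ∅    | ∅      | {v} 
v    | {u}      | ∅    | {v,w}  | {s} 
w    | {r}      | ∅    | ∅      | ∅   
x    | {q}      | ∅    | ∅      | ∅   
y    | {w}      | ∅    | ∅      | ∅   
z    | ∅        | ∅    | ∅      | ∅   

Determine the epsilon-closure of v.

{q, r, t, u, v, w}

Start with {v}.
From v via epsilon: add u.
From u via epsilon: add w.
From w via epsilon: add r.
From r via epsilon: add q.
From q via epsilon: add t.
No new states can be added; the closed set is {q, r, t, u, v, w}.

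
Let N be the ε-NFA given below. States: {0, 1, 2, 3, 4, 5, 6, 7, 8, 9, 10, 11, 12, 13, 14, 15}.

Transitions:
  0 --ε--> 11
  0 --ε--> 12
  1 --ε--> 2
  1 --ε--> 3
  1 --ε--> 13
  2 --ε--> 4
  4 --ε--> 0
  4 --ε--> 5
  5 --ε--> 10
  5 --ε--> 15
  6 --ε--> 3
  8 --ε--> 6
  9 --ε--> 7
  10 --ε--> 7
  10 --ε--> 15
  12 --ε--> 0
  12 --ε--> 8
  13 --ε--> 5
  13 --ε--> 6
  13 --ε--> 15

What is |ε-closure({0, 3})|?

Start with {0, 3}.
From 0 via ε: add 11, 12.
From 12 via ε: add 8.
From 8 via ε: add 6.
ε-closure = {0, 3, 6, 8, 11, 12}, which has 6 states.

6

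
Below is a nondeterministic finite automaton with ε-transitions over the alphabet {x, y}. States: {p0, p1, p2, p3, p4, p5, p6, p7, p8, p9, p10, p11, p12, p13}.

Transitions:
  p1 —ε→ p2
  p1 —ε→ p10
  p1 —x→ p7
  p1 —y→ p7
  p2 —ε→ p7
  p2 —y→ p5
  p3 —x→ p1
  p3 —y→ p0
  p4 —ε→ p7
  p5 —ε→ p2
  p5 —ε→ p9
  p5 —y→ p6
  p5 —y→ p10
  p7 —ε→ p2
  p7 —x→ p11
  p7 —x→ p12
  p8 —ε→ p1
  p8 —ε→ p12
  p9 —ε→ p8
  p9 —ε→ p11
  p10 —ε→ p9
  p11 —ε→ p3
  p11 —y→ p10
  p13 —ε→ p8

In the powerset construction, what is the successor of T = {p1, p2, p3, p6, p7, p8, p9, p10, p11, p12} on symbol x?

p1 on x → {p7}.
p3 on x → {p1}.
p7 on x → {p11, p12}.
No x-transition from p2, p6, p8, p9, p10, p11, p12.
Union after reading x: {p1, p7, p11, p12}.
Now take the ε-closure:
From p1 via ε: add p2, p10.
From p11 via ε: add p3.
From p10 via ε: add p9.
From p9 via ε: add p8.
No new states can be added; the closed set is {p1, p2, p3, p7, p8, p9, p10, p11, p12}.

{p1, p2, p3, p7, p8, p9, p10, p11, p12}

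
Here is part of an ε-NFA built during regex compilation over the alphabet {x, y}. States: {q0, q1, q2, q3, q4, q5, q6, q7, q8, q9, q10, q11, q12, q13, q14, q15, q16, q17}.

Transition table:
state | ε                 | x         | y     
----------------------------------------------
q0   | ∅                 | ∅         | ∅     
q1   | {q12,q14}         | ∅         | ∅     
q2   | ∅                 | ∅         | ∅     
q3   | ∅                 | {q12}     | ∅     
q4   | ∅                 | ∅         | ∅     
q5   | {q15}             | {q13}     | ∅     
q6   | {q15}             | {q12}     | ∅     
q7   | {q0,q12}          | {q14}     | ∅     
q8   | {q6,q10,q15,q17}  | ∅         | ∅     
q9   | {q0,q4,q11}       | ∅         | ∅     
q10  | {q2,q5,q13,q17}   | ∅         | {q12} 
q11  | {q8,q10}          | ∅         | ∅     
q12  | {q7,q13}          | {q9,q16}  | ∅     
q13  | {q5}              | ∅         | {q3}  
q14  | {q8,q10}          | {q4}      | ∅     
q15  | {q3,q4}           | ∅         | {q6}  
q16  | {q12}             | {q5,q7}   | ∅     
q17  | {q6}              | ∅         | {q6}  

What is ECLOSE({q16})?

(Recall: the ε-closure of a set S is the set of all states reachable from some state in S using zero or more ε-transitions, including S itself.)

Start with {q16}.
From q16 via ε: add q12.
From q12 via ε: add q7, q13.
From q7 via ε: add q0.
From q13 via ε: add q5.
From q5 via ε: add q15.
From q15 via ε: add q3, q4.
No new states can be added; the closed set is {q0, q3, q4, q5, q7, q12, q13, q15, q16}.

{q0, q3, q4, q5, q7, q12, q13, q15, q16}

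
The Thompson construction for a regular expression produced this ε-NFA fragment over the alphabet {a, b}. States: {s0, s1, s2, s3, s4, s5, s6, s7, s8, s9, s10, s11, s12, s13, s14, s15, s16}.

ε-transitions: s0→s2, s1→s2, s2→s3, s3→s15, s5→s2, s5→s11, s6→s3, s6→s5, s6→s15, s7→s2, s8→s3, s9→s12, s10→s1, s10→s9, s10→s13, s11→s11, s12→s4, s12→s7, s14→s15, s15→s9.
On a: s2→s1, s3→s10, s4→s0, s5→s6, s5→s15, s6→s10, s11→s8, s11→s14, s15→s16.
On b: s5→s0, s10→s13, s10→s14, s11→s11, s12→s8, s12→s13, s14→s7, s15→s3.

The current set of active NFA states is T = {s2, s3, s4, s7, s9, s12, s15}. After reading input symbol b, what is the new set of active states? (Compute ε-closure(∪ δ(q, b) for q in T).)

{s2, s3, s4, s7, s8, s9, s12, s13, s15}

s12 on b → {s8, s13}.
s15 on b → {s3}.
No b-transition from s2, s3, s4, s7, s9.
Union after reading b: {s3, s8, s13}.
Now take the ε-closure:
From s3 via ε: add s15.
From s15 via ε: add s9.
From s9 via ε: add s12.
From s12 via ε: add s4, s7.
From s7 via ε: add s2.
No new states can be added; the closed set is {s2, s3, s4, s7, s8, s9, s12, s13, s15}.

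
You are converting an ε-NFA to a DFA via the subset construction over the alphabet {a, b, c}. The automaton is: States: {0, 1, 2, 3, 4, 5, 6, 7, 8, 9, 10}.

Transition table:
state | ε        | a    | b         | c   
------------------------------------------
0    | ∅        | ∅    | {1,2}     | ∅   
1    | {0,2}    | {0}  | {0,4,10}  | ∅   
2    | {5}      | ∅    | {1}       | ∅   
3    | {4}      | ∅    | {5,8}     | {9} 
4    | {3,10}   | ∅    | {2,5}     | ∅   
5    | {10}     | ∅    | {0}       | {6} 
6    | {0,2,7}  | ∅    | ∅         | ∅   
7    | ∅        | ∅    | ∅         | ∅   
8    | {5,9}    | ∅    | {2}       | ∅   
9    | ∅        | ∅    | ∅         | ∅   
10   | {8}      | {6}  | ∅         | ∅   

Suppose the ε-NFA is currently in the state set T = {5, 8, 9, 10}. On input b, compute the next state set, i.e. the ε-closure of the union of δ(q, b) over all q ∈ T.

5 on b → {0}.
8 on b → {2}.
No b-transition from 9, 10.
Union after reading b: {0, 2}.
Now take the ε-closure:
From 2 via ε: add 5.
From 5 via ε: add 10.
From 10 via ε: add 8.
From 8 via ε: add 9.
No new states can be added; the closed set is {0, 2, 5, 8, 9, 10}.

{0, 2, 5, 8, 9, 10}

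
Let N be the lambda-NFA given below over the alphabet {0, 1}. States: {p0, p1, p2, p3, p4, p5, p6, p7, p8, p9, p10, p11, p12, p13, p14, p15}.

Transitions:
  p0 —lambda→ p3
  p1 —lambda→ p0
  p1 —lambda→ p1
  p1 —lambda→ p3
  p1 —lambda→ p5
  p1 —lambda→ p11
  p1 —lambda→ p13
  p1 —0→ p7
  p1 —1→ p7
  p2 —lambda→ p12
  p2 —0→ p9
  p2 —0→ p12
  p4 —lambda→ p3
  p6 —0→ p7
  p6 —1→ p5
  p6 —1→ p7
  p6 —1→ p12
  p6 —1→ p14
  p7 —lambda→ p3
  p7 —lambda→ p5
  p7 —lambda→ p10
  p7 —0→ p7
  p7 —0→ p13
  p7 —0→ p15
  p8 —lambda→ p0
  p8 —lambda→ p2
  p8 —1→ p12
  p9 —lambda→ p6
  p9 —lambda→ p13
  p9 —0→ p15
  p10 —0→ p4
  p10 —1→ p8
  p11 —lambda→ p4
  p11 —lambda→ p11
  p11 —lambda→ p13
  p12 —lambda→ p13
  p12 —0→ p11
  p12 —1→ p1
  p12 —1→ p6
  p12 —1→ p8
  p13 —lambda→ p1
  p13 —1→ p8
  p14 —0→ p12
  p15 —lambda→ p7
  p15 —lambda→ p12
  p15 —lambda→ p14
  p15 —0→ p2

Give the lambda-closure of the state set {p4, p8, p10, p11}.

Start with {p4, p8, p10, p11}.
From p4 via lambda: add p3.
From p8 via lambda: add p0, p2.
From p11 via lambda: add p13.
From p2 via lambda: add p12.
From p13 via lambda: add p1.
From p1 via lambda: add p5.
No new states can be added; the closed set is {p0, p1, p2, p3, p4, p5, p8, p10, p11, p12, p13}.

{p0, p1, p2, p3, p4, p5, p8, p10, p11, p12, p13}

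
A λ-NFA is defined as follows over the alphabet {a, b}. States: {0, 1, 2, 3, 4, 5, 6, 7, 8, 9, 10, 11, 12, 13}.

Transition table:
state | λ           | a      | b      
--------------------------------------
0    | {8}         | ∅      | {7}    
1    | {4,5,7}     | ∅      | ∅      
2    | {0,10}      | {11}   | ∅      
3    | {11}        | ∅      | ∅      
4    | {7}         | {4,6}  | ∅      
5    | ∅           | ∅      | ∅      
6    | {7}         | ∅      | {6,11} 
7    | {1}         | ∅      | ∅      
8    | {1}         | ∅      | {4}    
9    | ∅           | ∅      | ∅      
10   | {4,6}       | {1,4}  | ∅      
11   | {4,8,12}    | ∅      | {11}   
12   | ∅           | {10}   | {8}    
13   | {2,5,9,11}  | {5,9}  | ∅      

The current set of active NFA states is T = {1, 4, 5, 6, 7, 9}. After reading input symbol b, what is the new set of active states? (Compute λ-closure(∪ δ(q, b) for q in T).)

{1, 4, 5, 6, 7, 8, 11, 12}

6 on b → {6, 11}.
No b-transition from 1, 4, 5, 7, 9.
Union after reading b: {6, 11}.
Now take the λ-closure:
From 6 via λ: add 7.
From 11 via λ: add 4, 8, 12.
From 7 via λ: add 1.
From 1 via λ: add 5.
No new states can be added; the closed set is {1, 4, 5, 6, 7, 8, 11, 12}.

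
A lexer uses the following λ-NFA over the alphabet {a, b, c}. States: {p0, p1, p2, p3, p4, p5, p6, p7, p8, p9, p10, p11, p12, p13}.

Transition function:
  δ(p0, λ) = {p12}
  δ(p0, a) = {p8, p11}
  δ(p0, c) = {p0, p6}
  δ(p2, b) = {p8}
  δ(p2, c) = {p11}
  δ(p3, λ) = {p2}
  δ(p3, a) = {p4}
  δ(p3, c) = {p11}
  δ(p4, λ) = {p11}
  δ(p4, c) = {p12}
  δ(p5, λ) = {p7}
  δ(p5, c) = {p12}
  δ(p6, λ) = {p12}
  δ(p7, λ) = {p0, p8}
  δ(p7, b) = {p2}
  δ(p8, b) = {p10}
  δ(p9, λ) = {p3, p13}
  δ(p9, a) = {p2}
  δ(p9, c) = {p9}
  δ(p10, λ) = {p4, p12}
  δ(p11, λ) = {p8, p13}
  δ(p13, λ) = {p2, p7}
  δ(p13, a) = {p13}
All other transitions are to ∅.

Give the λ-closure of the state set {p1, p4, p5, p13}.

{p0, p1, p2, p4, p5, p7, p8, p11, p12, p13}

Start with {p1, p4, p5, p13}.
From p4 via λ: add p11.
From p5 via λ: add p7.
From p13 via λ: add p2.
From p7 via λ: add p0, p8.
From p0 via λ: add p12.
No new states can be added; the closed set is {p0, p1, p2, p4, p5, p7, p8, p11, p12, p13}.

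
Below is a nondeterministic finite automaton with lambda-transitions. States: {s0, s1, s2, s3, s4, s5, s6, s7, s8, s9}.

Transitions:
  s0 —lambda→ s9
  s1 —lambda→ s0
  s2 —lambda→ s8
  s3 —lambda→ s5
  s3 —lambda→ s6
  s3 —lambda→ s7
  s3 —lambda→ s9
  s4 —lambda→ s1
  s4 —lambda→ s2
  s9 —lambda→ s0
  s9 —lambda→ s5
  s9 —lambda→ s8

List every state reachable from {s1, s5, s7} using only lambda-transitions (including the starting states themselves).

{s0, s1, s5, s7, s8, s9}

Start with {s1, s5, s7}.
From s1 via lambda: add s0.
From s0 via lambda: add s9.
From s9 via lambda: add s8.
No new states can be added; the closed set is {s0, s1, s5, s7, s8, s9}.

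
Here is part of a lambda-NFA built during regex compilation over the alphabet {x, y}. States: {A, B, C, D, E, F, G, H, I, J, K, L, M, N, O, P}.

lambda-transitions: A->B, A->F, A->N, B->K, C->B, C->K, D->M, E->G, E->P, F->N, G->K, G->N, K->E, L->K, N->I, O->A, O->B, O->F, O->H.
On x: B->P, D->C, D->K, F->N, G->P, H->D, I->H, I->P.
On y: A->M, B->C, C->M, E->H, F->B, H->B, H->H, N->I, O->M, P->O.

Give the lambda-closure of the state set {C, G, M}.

{B, C, E, G, I, K, M, N, P}

Start with {C, G, M}.
From C via lambda: add B, K.
From G via lambda: add N.
From K via lambda: add E.
From N via lambda: add I.
From E via lambda: add P.
No new states can be added; the closed set is {B, C, E, G, I, K, M, N, P}.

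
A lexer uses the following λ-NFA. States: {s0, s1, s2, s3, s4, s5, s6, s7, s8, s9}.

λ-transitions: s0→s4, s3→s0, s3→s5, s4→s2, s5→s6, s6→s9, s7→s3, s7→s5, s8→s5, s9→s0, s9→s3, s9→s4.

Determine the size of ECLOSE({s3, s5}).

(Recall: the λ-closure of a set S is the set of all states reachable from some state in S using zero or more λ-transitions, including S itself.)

Start with {s3, s5}.
From s3 via λ: add s0.
From s5 via λ: add s6.
From s0 via λ: add s4.
From s6 via λ: add s9.
From s4 via λ: add s2.
λ-closure = {s0, s2, s3, s4, s5, s6, s9}, which has 7 states.

7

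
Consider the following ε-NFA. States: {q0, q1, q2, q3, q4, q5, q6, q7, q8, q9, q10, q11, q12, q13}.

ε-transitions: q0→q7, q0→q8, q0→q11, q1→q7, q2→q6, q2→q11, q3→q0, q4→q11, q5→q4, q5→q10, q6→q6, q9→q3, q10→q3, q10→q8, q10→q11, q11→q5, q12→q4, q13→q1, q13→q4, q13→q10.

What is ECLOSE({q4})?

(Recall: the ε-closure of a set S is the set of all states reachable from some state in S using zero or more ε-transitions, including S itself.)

{q0, q3, q4, q5, q7, q8, q10, q11}

Start with {q4}.
From q4 via ε: add q11.
From q11 via ε: add q5.
From q5 via ε: add q10.
From q10 via ε: add q3, q8.
From q3 via ε: add q0.
From q0 via ε: add q7.
No new states can be added; the closed set is {q0, q3, q4, q5, q7, q8, q10, q11}.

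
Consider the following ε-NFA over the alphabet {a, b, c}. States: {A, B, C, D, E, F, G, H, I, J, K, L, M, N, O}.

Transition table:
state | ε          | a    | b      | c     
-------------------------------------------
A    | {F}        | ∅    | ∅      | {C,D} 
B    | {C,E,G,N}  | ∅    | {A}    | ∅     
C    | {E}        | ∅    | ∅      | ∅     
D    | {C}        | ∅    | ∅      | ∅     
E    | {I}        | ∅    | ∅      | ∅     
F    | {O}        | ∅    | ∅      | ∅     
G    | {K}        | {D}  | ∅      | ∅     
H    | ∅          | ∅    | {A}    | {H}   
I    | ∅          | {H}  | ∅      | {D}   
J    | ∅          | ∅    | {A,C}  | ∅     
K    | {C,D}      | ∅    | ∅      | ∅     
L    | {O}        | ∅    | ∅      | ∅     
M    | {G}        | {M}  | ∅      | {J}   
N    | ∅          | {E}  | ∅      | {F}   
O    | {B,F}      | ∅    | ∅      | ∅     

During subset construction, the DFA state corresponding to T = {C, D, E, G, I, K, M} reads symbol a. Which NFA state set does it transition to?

{C, D, E, G, H, I, K, M}

G on a → {D}.
I on a → {H}.
M on a → {M}.
No a-transition from C, D, E, K.
Union after reading a: {D, H, M}.
Now take the ε-closure:
From D via ε: add C.
From M via ε: add G.
From C via ε: add E.
From G via ε: add K.
From E via ε: add I.
No new states can be added; the closed set is {C, D, E, G, H, I, K, M}.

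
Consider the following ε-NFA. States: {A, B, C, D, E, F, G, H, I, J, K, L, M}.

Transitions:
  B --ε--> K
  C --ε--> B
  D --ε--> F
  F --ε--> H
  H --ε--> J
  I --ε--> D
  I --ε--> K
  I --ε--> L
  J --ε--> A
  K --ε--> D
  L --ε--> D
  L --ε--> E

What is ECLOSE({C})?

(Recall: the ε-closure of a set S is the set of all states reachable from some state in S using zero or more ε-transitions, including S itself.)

Start with {C}.
From C via ε: add B.
From B via ε: add K.
From K via ε: add D.
From D via ε: add F.
From F via ε: add H.
From H via ε: add J.
From J via ε: add A.
No new states can be added; the closed set is {A, B, C, D, F, H, J, K}.

{A, B, C, D, F, H, J, K}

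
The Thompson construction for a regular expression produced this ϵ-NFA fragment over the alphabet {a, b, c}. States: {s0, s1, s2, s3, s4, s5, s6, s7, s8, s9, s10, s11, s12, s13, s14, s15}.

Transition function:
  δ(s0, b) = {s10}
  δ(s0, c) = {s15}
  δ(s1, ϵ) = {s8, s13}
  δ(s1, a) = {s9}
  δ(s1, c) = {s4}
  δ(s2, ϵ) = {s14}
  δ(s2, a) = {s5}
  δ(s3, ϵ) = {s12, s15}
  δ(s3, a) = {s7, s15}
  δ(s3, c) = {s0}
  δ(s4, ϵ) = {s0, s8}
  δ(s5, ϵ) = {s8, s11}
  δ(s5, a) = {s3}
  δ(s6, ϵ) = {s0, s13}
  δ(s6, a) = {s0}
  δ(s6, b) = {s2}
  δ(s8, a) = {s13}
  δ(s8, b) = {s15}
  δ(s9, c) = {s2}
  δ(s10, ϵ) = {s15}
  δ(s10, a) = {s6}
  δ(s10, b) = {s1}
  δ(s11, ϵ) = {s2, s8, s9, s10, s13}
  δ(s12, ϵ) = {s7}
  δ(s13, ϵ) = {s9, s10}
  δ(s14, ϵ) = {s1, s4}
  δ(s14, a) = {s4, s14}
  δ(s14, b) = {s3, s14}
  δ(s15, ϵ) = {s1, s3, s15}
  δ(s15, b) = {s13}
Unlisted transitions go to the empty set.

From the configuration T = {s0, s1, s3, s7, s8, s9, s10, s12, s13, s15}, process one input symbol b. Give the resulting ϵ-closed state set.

{s1, s3, s7, s8, s9, s10, s12, s13, s15}

s0 on b → {s10}.
s8 on b → {s15}.
s10 on b → {s1}.
s15 on b → {s13}.
No b-transition from s1, s3, s7, s9, s12, s13.
Union after reading b: {s1, s10, s13, s15}.
Now take the ϵ-closure:
From s1 via ϵ: add s8.
From s13 via ϵ: add s9.
From s15 via ϵ: add s3.
From s3 via ϵ: add s12.
From s12 via ϵ: add s7.
No new states can be added; the closed set is {s1, s3, s7, s8, s9, s10, s12, s13, s15}.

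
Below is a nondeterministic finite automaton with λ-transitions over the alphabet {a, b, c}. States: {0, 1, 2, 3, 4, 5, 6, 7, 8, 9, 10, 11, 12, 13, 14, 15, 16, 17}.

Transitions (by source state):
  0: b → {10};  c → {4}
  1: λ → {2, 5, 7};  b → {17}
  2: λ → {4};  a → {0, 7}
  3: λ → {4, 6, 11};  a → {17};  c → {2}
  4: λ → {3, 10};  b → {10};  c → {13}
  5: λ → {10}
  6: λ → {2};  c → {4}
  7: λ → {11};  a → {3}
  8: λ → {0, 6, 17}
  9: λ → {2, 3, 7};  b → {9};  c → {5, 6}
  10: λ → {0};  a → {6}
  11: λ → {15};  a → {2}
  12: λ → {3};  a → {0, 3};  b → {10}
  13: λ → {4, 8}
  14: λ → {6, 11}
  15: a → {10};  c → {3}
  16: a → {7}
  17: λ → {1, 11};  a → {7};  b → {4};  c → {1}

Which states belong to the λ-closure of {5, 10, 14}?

Start with {5, 10, 14}.
From 10 via λ: add 0.
From 14 via λ: add 6, 11.
From 6 via λ: add 2.
From 11 via λ: add 15.
From 2 via λ: add 4.
From 4 via λ: add 3.
No new states can be added; the closed set is {0, 2, 3, 4, 5, 6, 10, 11, 14, 15}.

{0, 2, 3, 4, 5, 6, 10, 11, 14, 15}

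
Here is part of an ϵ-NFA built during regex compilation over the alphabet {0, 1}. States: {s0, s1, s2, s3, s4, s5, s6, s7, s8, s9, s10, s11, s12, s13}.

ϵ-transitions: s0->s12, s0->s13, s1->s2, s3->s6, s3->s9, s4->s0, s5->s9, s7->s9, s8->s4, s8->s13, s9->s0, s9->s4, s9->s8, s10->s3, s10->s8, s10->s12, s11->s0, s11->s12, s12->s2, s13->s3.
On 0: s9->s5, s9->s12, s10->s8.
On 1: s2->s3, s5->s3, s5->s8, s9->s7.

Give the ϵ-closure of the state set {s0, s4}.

Start with {s0, s4}.
From s0 via ϵ: add s12, s13.
From s12 via ϵ: add s2.
From s13 via ϵ: add s3.
From s3 via ϵ: add s6, s9.
From s9 via ϵ: add s8.
No new states can be added; the closed set is {s0, s2, s3, s4, s6, s8, s9, s12, s13}.

{s0, s2, s3, s4, s6, s8, s9, s12, s13}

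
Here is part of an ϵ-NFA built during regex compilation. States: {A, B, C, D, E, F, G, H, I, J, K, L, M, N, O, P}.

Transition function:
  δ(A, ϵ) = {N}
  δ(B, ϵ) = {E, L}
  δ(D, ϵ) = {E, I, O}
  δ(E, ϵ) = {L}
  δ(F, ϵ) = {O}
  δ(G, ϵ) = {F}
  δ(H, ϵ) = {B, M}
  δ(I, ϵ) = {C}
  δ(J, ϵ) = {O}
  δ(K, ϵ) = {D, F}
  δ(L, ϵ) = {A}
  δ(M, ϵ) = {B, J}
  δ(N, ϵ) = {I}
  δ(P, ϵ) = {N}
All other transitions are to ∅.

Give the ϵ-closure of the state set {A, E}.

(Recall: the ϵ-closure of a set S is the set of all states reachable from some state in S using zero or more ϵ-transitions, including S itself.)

{A, C, E, I, L, N}

Start with {A, E}.
From A via ϵ: add N.
From E via ϵ: add L.
From N via ϵ: add I.
From I via ϵ: add C.
No new states can be added; the closed set is {A, C, E, I, L, N}.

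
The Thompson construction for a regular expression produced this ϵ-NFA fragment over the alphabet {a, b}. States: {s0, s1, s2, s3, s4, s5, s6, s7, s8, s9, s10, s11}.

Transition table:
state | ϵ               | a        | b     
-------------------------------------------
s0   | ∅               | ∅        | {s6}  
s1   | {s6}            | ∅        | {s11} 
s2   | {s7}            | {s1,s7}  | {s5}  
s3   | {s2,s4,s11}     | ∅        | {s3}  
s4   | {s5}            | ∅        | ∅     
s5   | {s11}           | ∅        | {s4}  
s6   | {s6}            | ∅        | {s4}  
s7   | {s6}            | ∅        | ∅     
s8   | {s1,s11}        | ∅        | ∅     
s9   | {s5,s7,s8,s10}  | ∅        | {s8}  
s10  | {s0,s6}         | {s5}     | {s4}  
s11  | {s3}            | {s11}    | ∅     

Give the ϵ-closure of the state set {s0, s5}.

{s0, s2, s3, s4, s5, s6, s7, s11}

Start with {s0, s5}.
From s5 via ϵ: add s11.
From s11 via ϵ: add s3.
From s3 via ϵ: add s2, s4.
From s2 via ϵ: add s7.
From s7 via ϵ: add s6.
No new states can be added; the closed set is {s0, s2, s3, s4, s5, s6, s7, s11}.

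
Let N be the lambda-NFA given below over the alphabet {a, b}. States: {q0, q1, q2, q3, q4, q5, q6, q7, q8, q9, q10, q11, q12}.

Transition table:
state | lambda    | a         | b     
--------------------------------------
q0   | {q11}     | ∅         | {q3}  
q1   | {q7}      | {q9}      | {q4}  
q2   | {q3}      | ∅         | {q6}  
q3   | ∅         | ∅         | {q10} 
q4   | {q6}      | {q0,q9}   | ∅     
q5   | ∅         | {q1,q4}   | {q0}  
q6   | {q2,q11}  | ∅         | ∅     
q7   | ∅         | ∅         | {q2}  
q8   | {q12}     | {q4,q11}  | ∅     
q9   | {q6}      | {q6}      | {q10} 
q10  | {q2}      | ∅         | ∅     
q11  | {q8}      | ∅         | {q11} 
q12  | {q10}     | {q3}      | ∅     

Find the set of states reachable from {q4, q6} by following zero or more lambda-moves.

Start with {q4, q6}.
From q6 via lambda: add q2, q11.
From q2 via lambda: add q3.
From q11 via lambda: add q8.
From q8 via lambda: add q12.
From q12 via lambda: add q10.
No new states can be added; the closed set is {q2, q3, q4, q6, q8, q10, q11, q12}.

{q2, q3, q4, q6, q8, q10, q11, q12}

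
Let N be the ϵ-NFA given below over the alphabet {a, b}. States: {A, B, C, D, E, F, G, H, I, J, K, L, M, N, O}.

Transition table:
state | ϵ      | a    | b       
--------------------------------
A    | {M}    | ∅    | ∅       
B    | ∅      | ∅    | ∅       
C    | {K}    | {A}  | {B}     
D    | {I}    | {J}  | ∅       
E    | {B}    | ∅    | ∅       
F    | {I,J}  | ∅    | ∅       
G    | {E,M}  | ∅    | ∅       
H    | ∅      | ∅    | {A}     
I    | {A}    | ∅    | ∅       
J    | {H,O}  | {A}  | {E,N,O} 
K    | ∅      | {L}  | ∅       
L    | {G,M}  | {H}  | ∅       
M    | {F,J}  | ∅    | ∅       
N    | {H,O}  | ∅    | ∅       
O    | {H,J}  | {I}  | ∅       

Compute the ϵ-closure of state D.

Start with {D}.
From D via ϵ: add I.
From I via ϵ: add A.
From A via ϵ: add M.
From M via ϵ: add F, J.
From J via ϵ: add H, O.
No new states can be added; the closed set is {A, D, F, H, I, J, M, O}.

{A, D, F, H, I, J, M, O}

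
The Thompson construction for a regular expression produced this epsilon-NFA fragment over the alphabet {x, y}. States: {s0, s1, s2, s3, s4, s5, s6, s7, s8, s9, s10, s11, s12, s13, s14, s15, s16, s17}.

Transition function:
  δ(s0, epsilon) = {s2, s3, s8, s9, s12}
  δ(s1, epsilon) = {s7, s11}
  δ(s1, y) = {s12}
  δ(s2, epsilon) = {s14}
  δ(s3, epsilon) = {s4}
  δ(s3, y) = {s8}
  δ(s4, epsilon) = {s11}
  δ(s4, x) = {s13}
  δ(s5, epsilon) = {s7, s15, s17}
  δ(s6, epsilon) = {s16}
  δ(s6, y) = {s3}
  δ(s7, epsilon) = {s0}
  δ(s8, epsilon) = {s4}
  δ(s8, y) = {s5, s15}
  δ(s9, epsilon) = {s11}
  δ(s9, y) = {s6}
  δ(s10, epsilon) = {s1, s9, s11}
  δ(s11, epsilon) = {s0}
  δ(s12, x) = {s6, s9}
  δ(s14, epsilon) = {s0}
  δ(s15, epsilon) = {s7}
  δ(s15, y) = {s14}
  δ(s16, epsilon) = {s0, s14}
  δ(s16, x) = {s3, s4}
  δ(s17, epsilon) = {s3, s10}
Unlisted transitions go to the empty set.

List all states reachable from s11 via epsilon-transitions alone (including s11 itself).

Start with {s11}.
From s11 via epsilon: add s0.
From s0 via epsilon: add s2, s3, s8, s9, s12.
From s2 via epsilon: add s14.
From s3 via epsilon: add s4.
No new states can be added; the closed set is {s0, s2, s3, s4, s8, s9, s11, s12, s14}.

{s0, s2, s3, s4, s8, s9, s11, s12, s14}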